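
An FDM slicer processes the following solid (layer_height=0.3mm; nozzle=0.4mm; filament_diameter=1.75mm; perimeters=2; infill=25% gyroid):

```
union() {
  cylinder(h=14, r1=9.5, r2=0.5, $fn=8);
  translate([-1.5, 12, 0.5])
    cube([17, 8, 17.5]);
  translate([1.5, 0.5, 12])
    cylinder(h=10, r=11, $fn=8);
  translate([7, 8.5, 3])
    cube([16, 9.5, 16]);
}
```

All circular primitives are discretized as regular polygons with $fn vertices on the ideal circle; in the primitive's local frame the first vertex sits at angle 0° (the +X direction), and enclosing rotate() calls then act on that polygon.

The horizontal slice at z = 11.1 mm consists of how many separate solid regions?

At z = 11.1 mm: the cone: at t=0.793 of its height the radius interpolates to r₁+(r₂−r₁)t = 2.364, giving a regular 8-gon of that circumradius; the 17×8 cube at (-1.5, 12) contributes its full rectangle; the cylinder at (1.5, 0.5) does not reach this height (z outside [12, 22]); the 16×9.5 cube at (7, 8.5) contributes its full rectangle; Combining (union): the regions partially overlap (shared area 51.00 mm²), so overlapping operands fuse into one piece — 2 connected regions. The result has 2 disconnected regions.

2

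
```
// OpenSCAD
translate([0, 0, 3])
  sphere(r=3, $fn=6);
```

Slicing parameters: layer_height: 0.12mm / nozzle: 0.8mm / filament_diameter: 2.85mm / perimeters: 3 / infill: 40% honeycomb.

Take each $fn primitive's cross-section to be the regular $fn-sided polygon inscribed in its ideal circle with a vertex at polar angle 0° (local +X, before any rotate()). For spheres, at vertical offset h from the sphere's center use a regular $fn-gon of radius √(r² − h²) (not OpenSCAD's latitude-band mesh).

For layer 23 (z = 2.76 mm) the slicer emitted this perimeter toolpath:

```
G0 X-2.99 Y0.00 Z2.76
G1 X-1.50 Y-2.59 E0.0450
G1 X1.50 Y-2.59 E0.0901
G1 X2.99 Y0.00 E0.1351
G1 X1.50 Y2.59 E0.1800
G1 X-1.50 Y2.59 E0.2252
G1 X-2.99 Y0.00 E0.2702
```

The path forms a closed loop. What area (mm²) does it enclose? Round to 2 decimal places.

Apply the shoelace formula to the sequence of (X, Y) vertices; enclosed area = 23.26 mm².

23.26 mm²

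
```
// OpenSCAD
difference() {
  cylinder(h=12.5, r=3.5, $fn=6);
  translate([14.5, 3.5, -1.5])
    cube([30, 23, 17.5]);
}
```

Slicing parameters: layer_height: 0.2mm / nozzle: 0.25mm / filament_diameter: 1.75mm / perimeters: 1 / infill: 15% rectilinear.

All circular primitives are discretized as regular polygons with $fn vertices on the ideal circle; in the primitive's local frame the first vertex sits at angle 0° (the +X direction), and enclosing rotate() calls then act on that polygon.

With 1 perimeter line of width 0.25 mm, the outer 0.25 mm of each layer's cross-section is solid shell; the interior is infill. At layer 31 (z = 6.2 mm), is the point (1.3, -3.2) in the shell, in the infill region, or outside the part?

outside

At z = 6.2 mm: the r=3.5 cylinder gives a regular 6-gon of circumradius 3.5 (constant along its height); the 30×23 cube at (14.5, 3.5) contributes its full rectangle; After the difference (first − rest): starting from the r=3.5 cylinder, the 30×23 cube at (14.5, 3.5) misses the remaining region (no effect) — 1 connected region. Overall, the cross-section is a single solid region. The nearest boundary edge runs (1.75, -3.03)→(-1.75, -3.03); distance from the point to it = 0.17 mm. The point is not inside any of the regions above, so it lies outside the cross-section (0.17 mm from the nearest boundary).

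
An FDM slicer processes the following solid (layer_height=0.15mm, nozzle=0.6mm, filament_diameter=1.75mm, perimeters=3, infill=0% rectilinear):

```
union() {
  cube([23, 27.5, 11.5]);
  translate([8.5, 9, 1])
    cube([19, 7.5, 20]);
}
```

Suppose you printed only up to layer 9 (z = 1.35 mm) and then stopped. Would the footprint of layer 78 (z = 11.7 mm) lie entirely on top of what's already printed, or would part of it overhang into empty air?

entirely on top

Compare the two slices. At z = 1.35: the cube is present — its section is the full 23×27.5 rectangle (area 632.50 mm²); the cube at (8.5, 9) (footprint 19×7.5) is included at this height (area 142.50 mm²); Merging all regions: the regions partially overlap — summed areas 775.00 mm² minus the doubly-counted overlap 108.75 mm² gives 666.25 mm² — area = 666.25 mm². At z = 11.7: the cube is not intersected at this z (z outside [0, 11.5]); the cube at (8.5, 9) is present — its section is the full 19×7.5 rectangle (area 142.50 mm²); Taking the union: only the 19×7.5 cube at (8.5, 9) is present, so the union is just that shape — area = 142.50 mm². Checking containment: the cross-section at z = 11.7 is a subset of the cross-section at z = 1.35.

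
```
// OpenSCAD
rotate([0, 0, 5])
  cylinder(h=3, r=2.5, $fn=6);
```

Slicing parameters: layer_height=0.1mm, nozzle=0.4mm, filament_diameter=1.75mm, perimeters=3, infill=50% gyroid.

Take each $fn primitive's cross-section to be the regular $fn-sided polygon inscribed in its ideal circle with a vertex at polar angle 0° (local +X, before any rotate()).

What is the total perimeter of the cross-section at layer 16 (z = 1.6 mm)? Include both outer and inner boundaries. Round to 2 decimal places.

At z = 1.6 mm: the r=2.5 cylinder gives a regular 6-gon of circumradius 2.5 (constant along its height) (perimeter = 2·6·2.500·sin(180°/6) = 15.00 mm); (rotated 5° about Z; rotation is an isometry so areas/perimeters/island counts are preserved). Overall, the cross-section is a single solid region. Total boundary length (outer) = 15.00 mm.

15.00 mm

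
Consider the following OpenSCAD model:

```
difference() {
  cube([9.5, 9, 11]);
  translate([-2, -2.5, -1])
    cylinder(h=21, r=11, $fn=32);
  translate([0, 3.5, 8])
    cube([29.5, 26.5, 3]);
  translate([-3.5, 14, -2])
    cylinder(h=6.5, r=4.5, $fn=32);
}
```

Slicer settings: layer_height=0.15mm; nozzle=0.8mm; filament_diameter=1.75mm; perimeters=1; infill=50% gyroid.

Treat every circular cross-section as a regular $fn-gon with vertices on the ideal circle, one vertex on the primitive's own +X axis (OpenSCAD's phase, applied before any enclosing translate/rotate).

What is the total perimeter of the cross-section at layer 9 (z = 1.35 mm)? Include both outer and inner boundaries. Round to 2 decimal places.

At z = 1.35 mm: the cube is present — its section is the full 9.5×9 rectangle (perimeter 37.00 mm); the cylinder at (-2, -2.5): section is a regular 32-gon, circumradius r=11 (perimeter = 2·32·11.000·sin(180°/32) = 69.00 mm); the cube at (0, 3.5) is absent (z outside [8, 11]); the cylinder at (-3.5, 14): section is a regular 32-gon, circumradius r=4.5 (perimeter = 2·32·4.500·sin(180°/32) = 28.23 mm); Subtracting the remaining from the first: starting from the 9.5×9 cube, the r=11 cylinder at (-2, -2.5) partially overlaps it — only the 50.44 mm² overlap (of its 377.69 mm²) is removed, clipping the outline; the r=4.5 cylinder at (-3.5, 14) misses the remaining region (no effect) — boundary = 32.73 mm. Overall, the cross-section is a single solid region. Total boundary length (outer) = 32.73 mm.

32.73 mm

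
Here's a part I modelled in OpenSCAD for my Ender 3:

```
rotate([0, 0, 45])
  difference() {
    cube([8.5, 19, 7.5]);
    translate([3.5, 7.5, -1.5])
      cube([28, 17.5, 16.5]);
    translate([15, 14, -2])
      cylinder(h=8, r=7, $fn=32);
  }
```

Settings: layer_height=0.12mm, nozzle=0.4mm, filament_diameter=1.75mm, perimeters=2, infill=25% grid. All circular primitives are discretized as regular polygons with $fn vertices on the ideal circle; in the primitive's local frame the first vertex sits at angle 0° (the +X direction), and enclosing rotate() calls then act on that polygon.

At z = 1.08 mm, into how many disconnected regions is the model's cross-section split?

1

At z = 1.08 mm: the cube (footprint 8.5×19) is included at this height; the 28×17.5 cube at (3.5, 7.5) contributes its full rectangle; the r=7 cylinder at (15, 14) gives a regular 32-gon of circumradius 7 (constant along its height); Subtracting the remaining from the first: starting from the 8.5×19 cube, the 28×17.5 cube at (3.5, 7.5) partially overlaps it — only the 57.50 mm² overlap (of its 490.00 mm²) is removed, clipping the outline; the r=7 cylinder at (15, 14) misses the remaining region (no effect) — 1 connected region; (whole slice rotated 45° about Z — lengths, areas and connectivity unchanged). The result has 1 disconnected region.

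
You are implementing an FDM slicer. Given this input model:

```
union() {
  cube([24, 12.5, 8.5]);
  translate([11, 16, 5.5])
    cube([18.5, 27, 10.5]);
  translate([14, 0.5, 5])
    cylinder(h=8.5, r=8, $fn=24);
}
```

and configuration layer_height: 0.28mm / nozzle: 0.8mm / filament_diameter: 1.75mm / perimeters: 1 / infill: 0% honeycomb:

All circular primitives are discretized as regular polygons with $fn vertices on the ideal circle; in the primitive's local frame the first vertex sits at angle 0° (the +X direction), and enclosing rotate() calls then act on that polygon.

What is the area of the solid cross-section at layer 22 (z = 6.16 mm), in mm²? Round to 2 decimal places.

At z = 6.16 mm: the 24×12.5 cube contributes its full rectangle (area 300.00 mm²); the 18.5×27 cube at (11, 16) contributes its full rectangle (area 499.50 mm²); the r=8 cylinder at (14, 0.5) contributes a regular 24-gon of circumradius 8 (area = (24/2)·8.000²·sin(360°/24) = 198.77 mm²); Taking the union: the regions partially overlap — summed areas 998.27 mm² minus the doubly-counted overlap 107.35 mm² gives 890.92 mm² — area = 890.92 mm². Overall, the cross-section has 2 separate islands. Net area = 890.92 mm².

890.92 mm²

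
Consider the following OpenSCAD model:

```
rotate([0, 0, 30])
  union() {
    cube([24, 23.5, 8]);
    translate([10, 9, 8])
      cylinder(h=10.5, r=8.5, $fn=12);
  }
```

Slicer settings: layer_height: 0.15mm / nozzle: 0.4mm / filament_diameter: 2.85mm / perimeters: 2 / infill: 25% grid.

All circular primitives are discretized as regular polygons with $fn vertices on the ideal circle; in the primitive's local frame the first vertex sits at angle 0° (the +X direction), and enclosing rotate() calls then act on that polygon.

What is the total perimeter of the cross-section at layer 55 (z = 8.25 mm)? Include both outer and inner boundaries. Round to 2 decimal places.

52.80 mm

At z = 8.25 mm: the cube is absent (z outside [0, 8]); the r=8.5 cylinder at (10, 9) gives a regular 12-gon of circumradius 8.5 (constant along its height) (perimeter = 2·12·8.500·sin(180°/12) = 52.80 mm); Combining (union): only the r=8.5 cylinder at (10, 9) is present, so the union is just that shape — boundary = 52.80 mm; (rotated 30° about Z; rotation is an isometry so areas/perimeters/island counts are preserved). Overall, the cross-section is a single solid region. Total boundary length (outer) = 52.80 mm.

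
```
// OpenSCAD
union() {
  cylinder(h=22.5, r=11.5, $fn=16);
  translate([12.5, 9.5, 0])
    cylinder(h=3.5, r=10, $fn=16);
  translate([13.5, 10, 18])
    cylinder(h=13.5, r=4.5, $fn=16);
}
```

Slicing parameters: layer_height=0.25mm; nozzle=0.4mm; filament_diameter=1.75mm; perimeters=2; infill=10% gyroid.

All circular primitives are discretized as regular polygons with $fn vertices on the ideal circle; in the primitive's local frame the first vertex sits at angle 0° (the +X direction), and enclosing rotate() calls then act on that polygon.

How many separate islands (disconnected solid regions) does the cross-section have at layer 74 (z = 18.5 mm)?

2

At z = 18.5 mm: the cylinder: section is a regular 16-gon, circumradius r=11.5; the cylinder at (12.5, 9.5) is absent (z outside [0, 3.5]); the r=4.5 cylinder at (13.5, 10) contributes a regular 16-gon of circumradius 4.5; Merging all regions: the 2 present regions are separate (no shared area or edge), so areas and boundary lengths simply add and each stays a separate island — 2 connected regions. Overall, the cross-section has 2 separate islands. Island count = 2.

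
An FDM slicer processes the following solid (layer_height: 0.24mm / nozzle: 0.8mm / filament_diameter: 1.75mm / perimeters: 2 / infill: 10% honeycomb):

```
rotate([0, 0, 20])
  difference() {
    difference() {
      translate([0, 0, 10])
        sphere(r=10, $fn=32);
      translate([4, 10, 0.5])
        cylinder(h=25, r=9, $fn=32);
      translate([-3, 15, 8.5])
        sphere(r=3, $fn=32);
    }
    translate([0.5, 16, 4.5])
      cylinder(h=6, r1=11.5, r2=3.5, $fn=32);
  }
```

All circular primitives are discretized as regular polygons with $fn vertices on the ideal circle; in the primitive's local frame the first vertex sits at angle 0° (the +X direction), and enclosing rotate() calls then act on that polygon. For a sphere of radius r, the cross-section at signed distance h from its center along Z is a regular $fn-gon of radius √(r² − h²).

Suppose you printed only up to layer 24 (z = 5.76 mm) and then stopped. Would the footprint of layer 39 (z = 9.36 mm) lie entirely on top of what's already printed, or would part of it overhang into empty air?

Compare the two slices. At z = 5.76: the r=10 sphere slices to a regular 32-gon of circumradius 9.057 (√(r²−h²) with h=4.24 from center) (area = (32/2)·9.057²·sin(360°/32) = 256.03 mm²); the cylinder at (4, 10): section is a regular 32-gon, circumradius r=9 (area = (32/2)·9.000²·sin(360°/32) = 252.84 mm²); the r=3 sphere at (-3, 15) contributes a regular 32-gon of circumradius √(3²−2.74²) = 1.222 (area = (32/2)·1.222²·sin(360°/32) = 4.66 mm²); Subtracting the remaining from the first: starting from the r=10 sphere (256.03 mm²), the r=9 cylinder at (4, 10) partially overlaps it — only the 72.85 mm² overlap (of its 252.84 mm²) is removed, clipping the outline; the r=3 sphere at (-3, 15) misses the remaining region (no effect) — area = 183.18 mm²; the cone at (0.5, 16) contributes a regular 32-gon of circumradius 9.820 (interpolated between r1=11.5 and r2=3.5 at t=0.210) (area = (32/2)·9.820²·sin(360°/32) = 301.01 mm²); Subtracting the remaining from the first: starting from the result so far (183.18 mm²), the cone at (0.5, 16) partially overlaps it — only the 0.00 mm² overlap (of its 301.01 mm²) is removed, clipping the outline — area = 183.18 mm²; (rotated 20° about Z; rotation is an isometry so areas/perimeters/island counts are preserved). At z = 9.36: the sphere: section is a regular 32-gon, circumradius = √(r²−h²) = √(10²−0.64²) = 9.979 (area = (32/2)·9.979²·sin(360°/32) = 310.87 mm²); the r=9 cylinder at (4, 10) gives a regular 32-gon of circumradius 9 (constant along its height) (area = (32/2)·9.000²·sin(360°/32) = 252.84 mm²); the sphere at (-3, 15): section is a regular 32-gon, circumradius = √(r²−h²) = √(3²−0.86²) = 2.874 (area = (32/2)·2.874²·sin(360°/32) = 25.78 mm²); After the difference (first − rest): starting from the r=10 sphere (310.87 mm²), the r=9 cylinder at (4, 10) partially overlaps it — only the 88.74 mm² overlap (of its 252.84 mm²) is removed, clipping the outline; the r=3 sphere at (-3, 15) misses the remaining region (no effect) — area = 222.13 mm²; the cone at (0.5, 16) (r1=11.5→r2=3.5) has section circumradius 5.020 here — a regular 32-gon (area = (32/2)·5.020²·sin(360°/32) = 78.66 mm²); After the difference (first − rest): starting from the result so far (222.13 mm²), the cone at (0.5, 16) misses the remaining region (no effect) — area = 222.13 mm²; (whole slice rotated 20° about Z — lengths, areas and connectivity unchanged). Checking containment: at z = 9.36 the cross-section extends beyond the z = 5.76 cross-section by about 38.95 mm².

part overhangs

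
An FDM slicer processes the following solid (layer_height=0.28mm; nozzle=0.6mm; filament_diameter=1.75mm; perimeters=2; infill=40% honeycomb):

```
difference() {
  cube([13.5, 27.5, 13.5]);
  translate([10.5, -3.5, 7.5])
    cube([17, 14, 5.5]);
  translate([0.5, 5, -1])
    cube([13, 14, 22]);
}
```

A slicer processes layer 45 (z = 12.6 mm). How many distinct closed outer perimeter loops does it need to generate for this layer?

At z = 12.6 mm: the cube is present — its section is the full 13.5×27.5 rectangle; the cube at (10.5, -3.5) is present — its section is the full 17×14 rectangle; the cube at (0.5, 5) is present — its section is the full 13×14 rectangle; Subtracting the remaining from the first: starting from the 13.5×27.5 cube, the 17×14 cube at (10.5, -3.5) partially overlaps it — only the 31.50 mm² overlap (of its 238.00 mm²) is removed, clipping the outline; the 13×14 cube at (0.5, 5) partially overlaps it — only the 165.50 mm² overlap (of its 182.00 mm²) is removed, clipping the outline — 1 connected region. The result has 1 disconnected region.

1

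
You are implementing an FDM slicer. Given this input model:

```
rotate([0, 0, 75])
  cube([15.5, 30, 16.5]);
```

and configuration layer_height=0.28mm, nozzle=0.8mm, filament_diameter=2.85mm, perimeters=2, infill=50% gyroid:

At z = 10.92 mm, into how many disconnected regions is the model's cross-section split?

At z = 10.92 mm: the 15.5×30 cube contributes its full rectangle; (rotated 75° about Z; rotation is an isometry so areas/perimeters/island counts are preserved). The result has 1 disconnected region.

1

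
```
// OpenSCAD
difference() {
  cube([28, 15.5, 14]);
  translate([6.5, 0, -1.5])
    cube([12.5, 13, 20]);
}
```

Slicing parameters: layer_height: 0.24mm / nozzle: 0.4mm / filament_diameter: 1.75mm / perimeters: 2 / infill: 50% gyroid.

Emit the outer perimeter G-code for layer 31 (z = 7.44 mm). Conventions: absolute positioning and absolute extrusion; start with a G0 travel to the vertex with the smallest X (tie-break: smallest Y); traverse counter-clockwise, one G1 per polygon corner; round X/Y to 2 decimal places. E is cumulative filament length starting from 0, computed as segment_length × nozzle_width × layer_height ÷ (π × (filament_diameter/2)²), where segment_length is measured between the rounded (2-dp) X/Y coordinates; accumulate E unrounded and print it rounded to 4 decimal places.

At z = 7.44 mm: the 28×15.5 cube contributes its full rectangle; the 12.5×13 cube at (6.5, 0) contributes its full rectangle; After the difference (first − rest): starting from the 28×15.5 cube, the 12.5×13 cube at (6.5, 0) lies inside it touching the edge (removes its full 162.50 mm²) — 1 connected region. The outline is a single polygon with 8 vertices. Extrusion per mm of travel: 0.4 × 0.24 / (π × 0.875²) = 0.039912. Accumulating E over each segment gives final E = 4.5101.

G0 X0.00 Y0.00 Z7.44
G1 X6.50 Y0.00 E0.2594
G1 X6.50 Y13.00 E0.7783
G1 X19.00 Y13.00 E1.2772
G1 X19.00 Y0.00 E1.7960
G1 X28.00 Y0.00 E2.1553
G1 X28.00 Y15.50 E2.7739
G1 X0.00 Y15.50 E3.8914
G1 X0.00 Y0.00 E4.5101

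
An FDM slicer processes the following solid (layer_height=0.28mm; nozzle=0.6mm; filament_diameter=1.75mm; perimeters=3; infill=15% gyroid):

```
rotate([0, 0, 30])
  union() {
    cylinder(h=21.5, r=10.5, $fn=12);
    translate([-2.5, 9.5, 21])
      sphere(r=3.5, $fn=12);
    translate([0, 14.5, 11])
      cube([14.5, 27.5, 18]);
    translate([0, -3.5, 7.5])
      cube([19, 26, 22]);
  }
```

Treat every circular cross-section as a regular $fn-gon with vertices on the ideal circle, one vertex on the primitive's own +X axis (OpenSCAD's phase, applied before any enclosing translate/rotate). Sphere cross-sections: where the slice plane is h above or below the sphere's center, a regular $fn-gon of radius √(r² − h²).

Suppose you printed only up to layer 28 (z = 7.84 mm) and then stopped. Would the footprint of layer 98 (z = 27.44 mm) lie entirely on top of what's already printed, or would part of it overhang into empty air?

Compare the two slices. At z = 7.84: the cylinder: section is a regular 12-gon, circumradius r=10.5 (area = (12/2)·10.500²·sin(360°/12) = 330.75 mm²); the sphere at (-2.5, 9.5) is not intersected at this z (|z−center|=13.160 > r=3.5); the cube at (0, 14.5) is absent (z outside [11, 29]); the cube at (0, -3.5) (footprint 19×26) is included at this height (area 494.00 mm²); Merging all regions: the regions partially overlap — summed areas 824.75 mm² minus the doubly-counted overlap 117.80 mm² gives 706.95 mm² — area = 706.95 mm²; (whole slice rotated 30° about Z — lengths, areas and connectivity unchanged). At z = 27.44: the cylinder is absent (z outside [0, 21.5]); the sphere at (-2.5, 9.5) is not intersected at this z (|z−center|=6.440 > r=3.5); the 14.5×27.5 cube at (0, 14.5) contributes its full rectangle (area 398.75 mm²); the cube at (0, -3.5) is present — its section is the full 19×26 rectangle (area 494.00 mm²); Taking the union: the regions partially overlap — summed areas 892.75 mm² minus the doubly-counted overlap 116.00 mm² gives 776.75 mm² — area = 776.75 mm²; (rotated 30° about Z; rotation is an isometry so areas/perimeters/island counts are preserved). Checking containment: at z = 27.44 the cross-section extends beyond the z = 7.84 cross-section by about 282.75 mm².

part overhangs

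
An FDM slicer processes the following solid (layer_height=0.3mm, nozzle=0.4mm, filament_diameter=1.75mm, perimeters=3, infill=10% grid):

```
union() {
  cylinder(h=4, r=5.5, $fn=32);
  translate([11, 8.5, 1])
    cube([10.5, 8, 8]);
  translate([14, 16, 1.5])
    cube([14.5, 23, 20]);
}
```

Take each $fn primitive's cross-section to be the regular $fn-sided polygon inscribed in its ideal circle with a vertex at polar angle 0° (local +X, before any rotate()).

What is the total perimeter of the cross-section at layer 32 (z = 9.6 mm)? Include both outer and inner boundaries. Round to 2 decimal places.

75.00 mm

At z = 9.6 mm: the cylinder does not reach this height (z outside [0, 4]); the cube at (11, 8.5) does not reach this height (z outside [1, 9]); the cube at (14, 16) is present — its section is the full 14.5×23 rectangle (perimeter 75.00 mm); Taking the union: only the 14.5×23 cube at (14, 16) is present, so the union is just that shape — boundary = 75.00 mm. Overall, the cross-section is a single solid region. Total boundary length (outer) = 75.00 mm.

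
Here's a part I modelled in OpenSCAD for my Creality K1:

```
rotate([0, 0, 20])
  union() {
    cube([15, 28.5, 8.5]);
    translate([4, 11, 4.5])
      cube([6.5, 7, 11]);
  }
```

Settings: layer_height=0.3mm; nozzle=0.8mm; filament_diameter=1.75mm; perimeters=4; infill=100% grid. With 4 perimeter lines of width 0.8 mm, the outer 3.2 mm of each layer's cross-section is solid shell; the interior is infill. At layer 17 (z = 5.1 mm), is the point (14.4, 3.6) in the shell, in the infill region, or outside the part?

outside

At z = 5.1 mm: the 15×28.5 cube contributes its full rectangle; the cube at (4, 11) is present — its section is the full 6.5×7 rectangle; Taking the union: the 6.5×7 cube at (4, 11) lies entirely inside the 15×28.5 cube, so the union is just the 15×28.5 cube — 1 connected region; (whole slice rotated 20° about Z — lengths, areas and connectivity unchanged). Overall, the cross-section is a single solid region. Undo the 20° rotation: the query point maps to (14.763, -1.542) in the un-rotated model frame. The nearest boundary edge runs (15.00, 0.00)→(0.00, 0.00); distance from the point to it = 1.54 mm. The point is not inside any of the regions above, so it lies outside the cross-section (1.54 mm from the nearest boundary).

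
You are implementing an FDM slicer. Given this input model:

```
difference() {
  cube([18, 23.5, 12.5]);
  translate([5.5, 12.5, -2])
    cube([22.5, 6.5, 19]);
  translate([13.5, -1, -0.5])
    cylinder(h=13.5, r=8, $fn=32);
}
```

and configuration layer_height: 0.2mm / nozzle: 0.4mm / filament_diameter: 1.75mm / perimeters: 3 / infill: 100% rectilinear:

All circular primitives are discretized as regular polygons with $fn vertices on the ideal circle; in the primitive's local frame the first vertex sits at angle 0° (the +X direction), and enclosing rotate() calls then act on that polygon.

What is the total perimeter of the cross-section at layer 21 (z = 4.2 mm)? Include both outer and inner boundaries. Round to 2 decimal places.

At z = 4.2 mm: the cube is present — its section is the full 18×23.5 rectangle (perimeter 83.00 mm); the 22.5×6.5 cube at (5.5, 12.5) contributes its full rectangle (perimeter 58.00 mm); the cylinder at (13.5, -1): section is a regular 32-gon, circumradius r=8 (perimeter = 2·32·8.000·sin(180°/32) = 50.18 mm); Subtracting the remaining from the first: starting from the 18×23.5 cube, the 22.5×6.5 cube at (5.5, 12.5) partially overlaps it — only the 81.25 mm² overlap (of its 146.25 mm²) is removed, clipping the outline; the r=8 cylinder at (13.5, -1) partially overlaps it — only the 71.37 mm² overlap (of its 199.77 mm²) is removed, clipping the outline — boundary = 106.31 mm. Overall, the cross-section is a single solid region. Total boundary length (outer) = 106.31 mm.

106.31 mm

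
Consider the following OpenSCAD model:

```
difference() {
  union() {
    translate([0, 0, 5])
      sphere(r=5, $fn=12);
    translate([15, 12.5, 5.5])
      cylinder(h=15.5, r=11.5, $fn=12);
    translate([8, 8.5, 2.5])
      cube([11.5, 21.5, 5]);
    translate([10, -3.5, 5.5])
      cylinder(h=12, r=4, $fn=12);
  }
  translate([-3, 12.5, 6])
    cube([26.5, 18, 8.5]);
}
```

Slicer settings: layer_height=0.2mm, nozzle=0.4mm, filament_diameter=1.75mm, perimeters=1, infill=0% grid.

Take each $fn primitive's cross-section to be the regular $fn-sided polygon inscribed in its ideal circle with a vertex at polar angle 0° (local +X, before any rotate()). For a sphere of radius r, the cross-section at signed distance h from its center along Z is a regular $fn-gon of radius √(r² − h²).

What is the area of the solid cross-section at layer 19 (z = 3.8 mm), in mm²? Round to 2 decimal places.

317.93 mm²

At z = 3.8 mm: the r=5 sphere slices to a regular 12-gon of circumradius 4.854 (√(r²−h²) with h=1.2 from center) (area = (12/2)·4.854²·sin(360°/12) = 70.68 mm²); the cylinder at (15, 12.5) is not intersected at this z (z outside [5.5, 21]); the cube at (8, 8.5) (footprint 11.5×21.5) is included at this height (area 247.25 mm²); the cylinder at (10, -3.5) is not intersected at this z (z outside [5.5, 17.5]); Taking the union: the 2 present regions are separate (no shared area or edge), so areas and boundary lengths simply add and each stays a separate island — area = 317.93 mm²; the cube at (-3, 12.5) is absent (z outside [6, 14.5]); After the difference (first − rest): none of the subtracted shapes is present at this height, so that combined region is unchanged — area = 317.93 mm². Overall, the cross-section has 2 separate islands. Net area = 317.93 mm².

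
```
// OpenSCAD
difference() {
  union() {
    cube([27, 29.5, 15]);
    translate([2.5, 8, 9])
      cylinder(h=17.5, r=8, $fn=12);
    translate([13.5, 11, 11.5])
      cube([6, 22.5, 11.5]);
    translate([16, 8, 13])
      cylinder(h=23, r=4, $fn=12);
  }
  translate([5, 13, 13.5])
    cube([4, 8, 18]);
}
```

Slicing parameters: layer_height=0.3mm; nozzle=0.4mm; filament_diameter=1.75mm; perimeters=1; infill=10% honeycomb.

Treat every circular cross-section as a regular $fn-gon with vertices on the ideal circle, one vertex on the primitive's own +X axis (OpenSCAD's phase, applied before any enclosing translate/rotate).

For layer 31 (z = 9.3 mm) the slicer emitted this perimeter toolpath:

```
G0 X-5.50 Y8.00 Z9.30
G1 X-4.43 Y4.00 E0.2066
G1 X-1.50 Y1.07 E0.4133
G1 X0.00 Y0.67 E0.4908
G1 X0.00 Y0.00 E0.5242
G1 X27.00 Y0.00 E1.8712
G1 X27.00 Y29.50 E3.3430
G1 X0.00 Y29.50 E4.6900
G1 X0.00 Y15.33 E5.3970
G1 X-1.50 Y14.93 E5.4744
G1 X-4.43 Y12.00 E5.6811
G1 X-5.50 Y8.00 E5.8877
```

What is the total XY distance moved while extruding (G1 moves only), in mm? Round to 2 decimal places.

Sum the Euclidean lengths of each G1 segment: total = 118.01 mm.

118.01 mm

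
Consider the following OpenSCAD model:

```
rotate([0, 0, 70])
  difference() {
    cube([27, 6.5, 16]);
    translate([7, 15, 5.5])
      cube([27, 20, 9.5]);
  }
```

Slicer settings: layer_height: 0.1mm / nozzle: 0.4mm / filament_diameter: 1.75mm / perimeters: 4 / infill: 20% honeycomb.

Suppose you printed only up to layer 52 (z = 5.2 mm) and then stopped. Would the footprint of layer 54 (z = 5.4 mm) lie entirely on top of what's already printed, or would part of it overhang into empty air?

entirely on top

Compare the two slices. At z = 5.2: the cube is present — its section is the full 27×6.5 rectangle (area 175.50 mm²); the cube at (7, 15) is not intersected at this z (z outside [5.5, 15]); Taking the first minus the rest: none of the subtracted shapes is present at this height, so the 27×6.5 cube is unchanged — area = 175.50 mm²; (rotated 70° about Z; rotation is an isometry so areas/perimeters/island counts are preserved). At z = 5.4: the 27×6.5 cube contributes its full rectangle (area 175.50 mm²); the cube at (7, 15) does not reach this height (z outside [5.5, 15]); Taking the first minus the rest: none of the subtracted shapes is present at this height, so the 27×6.5 cube is unchanged — area = 175.50 mm²; (rotated 70° about Z; rotation is an isometry so areas/perimeters/island counts are preserved). Checking containment: the cross-section at z = 5.4 is a subset of the cross-section at z = 5.2.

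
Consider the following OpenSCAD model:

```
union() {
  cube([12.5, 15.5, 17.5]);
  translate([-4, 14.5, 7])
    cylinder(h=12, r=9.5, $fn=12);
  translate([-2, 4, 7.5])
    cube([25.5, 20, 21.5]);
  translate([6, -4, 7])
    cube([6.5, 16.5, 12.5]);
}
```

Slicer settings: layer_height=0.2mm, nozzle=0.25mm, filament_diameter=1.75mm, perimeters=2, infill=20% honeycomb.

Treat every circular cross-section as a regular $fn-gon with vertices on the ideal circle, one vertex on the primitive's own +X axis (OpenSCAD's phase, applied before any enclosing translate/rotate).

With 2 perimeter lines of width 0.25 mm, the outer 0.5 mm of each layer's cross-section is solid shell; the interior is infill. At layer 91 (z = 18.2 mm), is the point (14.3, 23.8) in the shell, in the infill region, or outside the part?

shell

At z = 18.2 mm: the cube is absent (z outside [0, 17.5]); the cylinder at (-4, 14.5): section is a regular 12-gon, circumradius r=9.5; the cube at (-2, 4) is present — its section is the full 25.5×20 rectangle; the 6.5×16.5 cube at (6, -4) contributes its full rectangle; Combining (union): the regions partially overlap (shared area 153.70 mm²), so overlapping operands fuse into one piece — 1 connected region. Overall, the cross-section is a single solid region. The nearest boundary edge runs (-2.00, 24.00)→(23.50, 24.00); distance from the point to it = 0.20 mm. The point is inside the cross-section, 0.20 mm from the nearest boundary — within the 0.5 mm shell band (2 × 0.25).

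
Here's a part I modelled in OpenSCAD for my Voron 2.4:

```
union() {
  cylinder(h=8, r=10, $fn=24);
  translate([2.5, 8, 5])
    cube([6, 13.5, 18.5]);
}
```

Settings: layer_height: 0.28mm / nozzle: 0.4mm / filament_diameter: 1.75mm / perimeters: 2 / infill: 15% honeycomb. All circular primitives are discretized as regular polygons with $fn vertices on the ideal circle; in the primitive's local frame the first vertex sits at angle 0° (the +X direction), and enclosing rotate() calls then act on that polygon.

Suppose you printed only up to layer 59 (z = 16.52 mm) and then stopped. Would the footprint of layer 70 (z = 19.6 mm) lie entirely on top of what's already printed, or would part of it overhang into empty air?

Compare the two slices. At z = 16.52: the cylinder does not reach this height (z outside [0, 8]); the cube at (2.5, 8) is present — its section is the full 6×13.5 rectangle (area 81.00 mm²); Taking the union: only the 6×13.5 cube at (2.5, 8) is present, so the union is just that shape — area = 81.00 mm². At z = 19.6: the cylinder is not intersected at this z (z outside [0, 8]); the cube at (2.5, 8) is present — its section is the full 6×13.5 rectangle (area 81.00 mm²); Merging all regions: only the 6×13.5 cube at (2.5, 8) is present, so the union is just that shape — area = 81.00 mm². Checking containment: the cross-section at z = 19.6 is a subset of the cross-section at z = 16.52.

entirely on top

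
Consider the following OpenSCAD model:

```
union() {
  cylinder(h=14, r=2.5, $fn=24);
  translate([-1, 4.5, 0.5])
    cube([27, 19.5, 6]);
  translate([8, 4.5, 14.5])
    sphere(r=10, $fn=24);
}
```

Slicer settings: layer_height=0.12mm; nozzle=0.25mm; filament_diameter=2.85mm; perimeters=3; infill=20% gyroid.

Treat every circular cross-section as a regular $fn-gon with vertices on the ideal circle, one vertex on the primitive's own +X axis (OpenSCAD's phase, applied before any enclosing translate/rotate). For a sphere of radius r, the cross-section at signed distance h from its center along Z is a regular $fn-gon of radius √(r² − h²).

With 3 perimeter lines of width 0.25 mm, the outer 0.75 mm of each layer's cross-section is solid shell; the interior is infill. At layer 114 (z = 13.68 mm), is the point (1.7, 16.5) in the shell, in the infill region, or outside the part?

At z = 13.68 mm: the r=2.5 cylinder contributes a regular 24-gon of circumradius 2.5; the cube at (-1, 4.5) is absent (z outside [0.5, 6.5]); the r=10 sphere at (8, 4.5) contributes a regular 24-gon of circumradius √(10²−0.82²) = 9.966; Combining (union): the regions partially overlap (shared area 12.79 mm²), so overlapping operands fuse into one piece — 1 connected region. Overall, the cross-section is a single solid region. The nearest boundary edge runs (3.02, 13.13)→(5.42, 14.13); distance from the point to it = 3.62 mm. The point is not inside any of the regions above, so it lies outside the cross-section (3.62 mm from the nearest boundary).

outside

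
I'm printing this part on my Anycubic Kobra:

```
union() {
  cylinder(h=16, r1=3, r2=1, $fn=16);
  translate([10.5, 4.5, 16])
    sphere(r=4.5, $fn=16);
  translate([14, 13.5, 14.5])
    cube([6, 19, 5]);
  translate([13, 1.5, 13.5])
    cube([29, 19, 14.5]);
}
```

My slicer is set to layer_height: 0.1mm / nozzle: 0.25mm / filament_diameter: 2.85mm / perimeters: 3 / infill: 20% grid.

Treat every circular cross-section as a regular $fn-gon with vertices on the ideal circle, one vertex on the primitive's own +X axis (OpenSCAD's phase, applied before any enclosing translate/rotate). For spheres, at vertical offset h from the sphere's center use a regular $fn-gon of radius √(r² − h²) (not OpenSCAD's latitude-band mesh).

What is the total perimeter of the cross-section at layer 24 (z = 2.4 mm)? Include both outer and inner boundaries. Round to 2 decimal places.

16.86 mm

At z = 2.4 mm: the cone contributes a regular 16-gon of circumradius 2.700 (interpolated between r1=3 and r2=1 at t=0.150) (perimeter = 2·16·2.700·sin(180°/16) = 16.86 mm); the sphere at (10.5, 4.5) is not intersected at this z (|z−center|=13.600 > r=4.5); the cube at (14, 13.5) is absent (z outside [14.5, 19.5]); the cube at (13, 1.5) is not intersected at this z (z outside [13.5, 28]); Merging all regions: only the cone is present, so the union is just that shape — boundary = 16.86 mm. Overall, the cross-section is a single solid region. Total boundary length (outer) = 16.86 mm.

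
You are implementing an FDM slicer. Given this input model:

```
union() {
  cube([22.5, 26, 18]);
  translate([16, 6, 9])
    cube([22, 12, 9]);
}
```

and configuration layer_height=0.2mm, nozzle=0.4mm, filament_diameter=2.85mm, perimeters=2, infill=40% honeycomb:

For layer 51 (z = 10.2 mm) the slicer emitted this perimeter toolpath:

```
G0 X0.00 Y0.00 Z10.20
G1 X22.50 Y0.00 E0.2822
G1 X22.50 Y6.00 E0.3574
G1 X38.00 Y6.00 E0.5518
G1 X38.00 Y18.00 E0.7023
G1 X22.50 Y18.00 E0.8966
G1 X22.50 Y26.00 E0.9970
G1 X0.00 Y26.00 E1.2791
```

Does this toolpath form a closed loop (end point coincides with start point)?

Start point (G0): (0.00, 0.00). End point (last G1): the path does not return to the start — open.

no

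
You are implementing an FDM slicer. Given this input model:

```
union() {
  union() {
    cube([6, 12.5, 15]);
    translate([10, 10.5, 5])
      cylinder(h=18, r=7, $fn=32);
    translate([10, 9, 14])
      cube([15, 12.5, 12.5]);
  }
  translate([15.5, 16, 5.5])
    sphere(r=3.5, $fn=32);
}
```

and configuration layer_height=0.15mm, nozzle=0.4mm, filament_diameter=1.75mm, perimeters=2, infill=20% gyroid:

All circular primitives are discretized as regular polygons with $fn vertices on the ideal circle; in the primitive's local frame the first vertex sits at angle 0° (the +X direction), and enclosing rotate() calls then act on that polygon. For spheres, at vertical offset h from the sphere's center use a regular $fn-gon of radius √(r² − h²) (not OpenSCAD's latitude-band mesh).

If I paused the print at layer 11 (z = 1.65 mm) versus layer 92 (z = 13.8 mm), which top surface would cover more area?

Layer 11 (z = 1.65): the 6×12.5 cube contributes its full rectangle (area 75.00 mm²); the cylinder at (10, 10.5) does not reach this height (z outside [5, 23]); the cube at (10, 9) does not reach this height (z outside [14, 26.5]); Merging all regions: only the 6×12.5 cube is present, so the union is just that shape — area = 75.00 mm²; the sphere at (15.5, 16) is absent (|z−center|=3.850 > r=3.5); Merging all regions: only that combined region is present, so the union is just that shape — area = 75.00 mm². So its area = 75.00 mm². Layer 92 (z = 13.8): the 6×12.5 cube contributes its full rectangle (area 75.00 mm²); the r=7 cylinder at (10, 10.5) gives a regular 32-gon of circumradius 7 (constant along its height) (area = (32/2)·7.000²·sin(360°/32) = 152.95 mm²); the cube at (10, 9) does not reach this height (z outside [14, 26.5]); Combining (union): the regions partially overlap — summed areas 227.95 mm² minus the doubly-counted overlap 17.70 mm² gives 210.25 mm² — area = 210.25 mm²; the sphere at (15.5, 16) is absent (|z−center|=8.300 > r=3.5); Combining (union): only that combined region is present, so the union is just that shape — area = 210.25 mm². So its area = 210.25 mm². Layer 92 is larger (210.25 vs 75.00 mm²).

layer 92 (z = 13.8 mm)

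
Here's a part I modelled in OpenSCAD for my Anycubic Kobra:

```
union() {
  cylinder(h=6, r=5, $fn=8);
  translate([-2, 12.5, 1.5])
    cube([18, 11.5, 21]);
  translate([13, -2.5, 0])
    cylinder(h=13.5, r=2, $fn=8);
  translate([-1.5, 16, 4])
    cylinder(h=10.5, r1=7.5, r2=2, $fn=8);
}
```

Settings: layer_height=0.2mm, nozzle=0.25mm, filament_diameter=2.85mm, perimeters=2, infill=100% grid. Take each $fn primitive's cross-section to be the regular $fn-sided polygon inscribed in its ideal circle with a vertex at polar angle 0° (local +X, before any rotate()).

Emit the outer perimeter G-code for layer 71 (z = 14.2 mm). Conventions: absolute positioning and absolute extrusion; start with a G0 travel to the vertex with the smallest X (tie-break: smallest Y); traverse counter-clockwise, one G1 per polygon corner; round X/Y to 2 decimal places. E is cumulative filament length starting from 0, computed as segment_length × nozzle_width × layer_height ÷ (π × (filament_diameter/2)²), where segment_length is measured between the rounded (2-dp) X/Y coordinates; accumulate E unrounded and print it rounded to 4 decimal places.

G0 X-3.66 Y16.00 Z14.20
G1 X-3.03 Y14.47 E0.0130
G1 X-2.00 Y14.05 E0.0217
G1 X-2.00 Y12.50 E0.0338
G1 X16.00 Y12.50 E0.1749
G1 X16.00 Y24.00 E0.2650
G1 X-2.00 Y24.00 E0.4061
G1 X-2.00 Y17.95 E0.4535
G1 X-3.03 Y17.53 E0.4623
G1 X-3.66 Y16.00 E0.4752

At z = 14.2 mm: the cylinder is absent (z outside [0, 6]); the cube at (-2, 12.5) is present — its section is the full 18×11.5 rectangle; the cylinder at (13, -2.5) is not intersected at this z (z outside [0, 13.5]); the cone at (-1.5, 16): at t=0.971 of its height the radius interpolates to r₁+(r₂−r₁)t = 2.157, giving a regular 8-gon of that circumradius; Taking the union: the regions partially overlap (shared area 8.63 mm²), so overlapping operands fuse into one piece — 1 connected region. The outline is a single polygon with 9 vertices. Extrusion per mm of travel: 0.25 × 0.2 / (π × 1.425²) = 0.007838. Accumulating E over each segment gives final E = 0.4752.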